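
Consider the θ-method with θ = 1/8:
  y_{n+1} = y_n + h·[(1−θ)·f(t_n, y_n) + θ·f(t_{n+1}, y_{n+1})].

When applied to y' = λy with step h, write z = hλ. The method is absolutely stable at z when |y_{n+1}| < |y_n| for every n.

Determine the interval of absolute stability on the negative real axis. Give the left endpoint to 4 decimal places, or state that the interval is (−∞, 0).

(-2.6667, 0).

Set f=λy, z=hλ:
  y_{n+1} = y_n + z·[7/8·y_n + 1/8·y_{n+1}] ⇒ (1 − 1/8z)y_{n+1} = (1 + 7/8z)y_n
  ⇒ R(z) = (1 + 7/8z)/(1 − 1/8z).

Solve |R(x)|<1 on ℝ⁻.
x=-0.68: |R|=0.3733
R=−1: 1+7/8x = −1+1/8x ⇒ -3/4x=2 ⇒ x=2/(-3/4)=-2.6667
Confirm numerically:
  x=-2.293: |R|=0.78218 <1
  x=-2.015: |R|=0.60959 <1
  x=-1.415: |R|=0.20234 <1
  x=-3.101: |R|=1.23475 >1
  x=-3.019: |R|=1.19185 >1
Interval (-2.6667, 0).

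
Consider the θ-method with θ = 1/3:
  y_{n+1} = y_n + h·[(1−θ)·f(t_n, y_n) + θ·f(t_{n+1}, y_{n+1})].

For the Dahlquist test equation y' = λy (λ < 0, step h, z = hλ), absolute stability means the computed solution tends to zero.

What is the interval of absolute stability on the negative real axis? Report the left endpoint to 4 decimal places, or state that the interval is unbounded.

z∈(-6.0000,0).

Test eqn y'=λy, z=hλ:
  y_{n+1} = y_n + z·[2/3·y_n + 1/3·y_{n+1}] ⇒ (1 − 1/3z)y_{n+1} = (1 + 2/3z)y_n
  ⇒ R(z) = (1 + 2/3z)/(1 − 1/3z).

Solve |R(x)|<1 on ℝ⁻.
x=-1.16: |R|=0.1635
R=−1: 1+2/3x = −1+1/3x ⇒ -1/3x=2 ⇒ x=2/(-1/3)=-6.0000
Confirm numerically:
  x=-4.170: |R|=0.74477 <1
  x=-3.308: |R|=0.57324 <1
  x=-2.825: |R|=0.45494 <1
  x=-6.096: |R|=1.01055 >1
  x=-6.079: |R|=1.00870 >1
Stable set (-6.0000, 0).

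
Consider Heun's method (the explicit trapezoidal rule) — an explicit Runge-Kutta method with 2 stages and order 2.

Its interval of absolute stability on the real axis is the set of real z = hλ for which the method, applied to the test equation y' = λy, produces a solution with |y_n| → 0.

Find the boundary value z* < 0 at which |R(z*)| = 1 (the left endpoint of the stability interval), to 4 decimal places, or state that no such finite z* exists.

Set f=λy, z=hλ:
  order 2, 2-stage ⇒ R(z)=1+z+z^2/2
  (e.g. R(-0.67)=0.55445, |R|=0.55445)

Solve |R(x)|<1 on ℝ⁻.
x=-0.67: |R|=0.5544
|R(-1.77)|=0.7964 |R(-1.25)|=0.5312 |R(-0.72)|=0.5392
Bisect:
  x_lo=-2.5400 |R|=1.6859  x_hi=-0.0856 |R|=0.9181
  mid=-1.31281 |R|=0.54892 →hi
  mid=-1.92643 |R|=0.92913 →hi
  mid=-2.23323 |R|=1.26043 →lo
  mid=-2.07983 |R|=1.08302 →lo
  mid=-2.00313 |R|=1.00313 →lo
  mid=-1.96478 |R|=0.96540 →hi
  mid=-1.98395 |R|=0.98408 →hi
  mid=-1.99354 |R|=0.99356 →hi
  mid=-1.99833 |R|=0.99834 →hi
  ...
  [-2.00013,-1.99998] ⇒ x*=-2.0000
Interval (-2.0000, 0).

z* = -2.0000.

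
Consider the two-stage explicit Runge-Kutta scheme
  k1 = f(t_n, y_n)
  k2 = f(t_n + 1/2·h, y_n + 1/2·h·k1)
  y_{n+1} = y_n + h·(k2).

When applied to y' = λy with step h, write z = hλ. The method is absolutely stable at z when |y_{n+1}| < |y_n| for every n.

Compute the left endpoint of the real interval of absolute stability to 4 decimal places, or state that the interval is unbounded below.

Test eqn y'=λy, z=hλ:
  k1=λy_n ⇒ h·k1=z·y_n;  k2=λ(1+1/2z)y_n ⇒ h·k2=z(1+1/2z)y_n
  y_{n+1}/y_n = 1 + z(1+1/2z) = 1 + z + 1/2z²
  Hence R(z) = 1 + z + 1/2z².

Boundary: |R(x)|=1, x<0.
x=-0.87: |R|=0.5085
R=1: x+1/2x²=0 ⇒ x=−2=-2.0000; min R=1−1/(4·1/2)=0.5000>−1
Confirm numerically:
  x=-1.964: |R|=0.96465 <1
  x=-1.337: |R|=0.55678 <1
  x=-1.084: |R|=0.50353 <1
  x=-2.337: |R|=1.39378 >1
  x=-2.047: |R|=1.04810 >1
So |R|<1 on (-2.0000, 0).

z* = -2.0000.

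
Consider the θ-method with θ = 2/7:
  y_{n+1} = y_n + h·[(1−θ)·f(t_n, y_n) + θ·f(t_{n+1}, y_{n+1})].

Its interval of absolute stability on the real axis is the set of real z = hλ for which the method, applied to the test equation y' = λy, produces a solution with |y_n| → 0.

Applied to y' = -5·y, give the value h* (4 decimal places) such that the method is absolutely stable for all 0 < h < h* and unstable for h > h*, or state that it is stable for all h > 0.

Set f=λy, z=hλ:
  y_{n+1} = y_n + z·[5/7·y_n + 2/7·y_{n+1}] ⇒ (1 − 2/7z)y_{n+1} = (1 + 5/7z)y_n
  ⇒ R(z) = (1 + 5/7z)/(1 − 2/7z).

Solve |R(x)|<1 on ℝ⁻.
x=-0.88: |R|=0.2968
R=−1: 1+5/7x = −1+2/7x ⇒ -3/7x=2 ⇒ x=2/(-3/7)=-4.6667
Confirm numerically:
  x=-4.102: |R|=0.88858 <1
  x=-3.876: |R|=0.83921 <1
  x=-2.664: |R|=0.51265 <1
  x=-4.931: |R|=1.04703 >1
  x=-4.734: |R|=1.01227 >1
So |R|<1 on (-4.6667, 0).

(-4.6667,0); λ=-5 ⇒ h* = (14/3)/5 = 0.9333.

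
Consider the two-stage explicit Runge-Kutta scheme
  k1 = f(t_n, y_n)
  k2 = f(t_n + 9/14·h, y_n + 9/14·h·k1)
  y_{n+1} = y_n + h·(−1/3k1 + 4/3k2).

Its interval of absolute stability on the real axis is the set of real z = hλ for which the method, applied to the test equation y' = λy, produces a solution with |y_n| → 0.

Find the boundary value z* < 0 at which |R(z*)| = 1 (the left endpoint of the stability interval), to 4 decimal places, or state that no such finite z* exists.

Test eqn y'=λy, z=hλ:
  k1=λy_n ⇒ h·k1=z·y_n;  k2=λ(1+9/14z)y_n ⇒ h·k2=z(1+9/14z)y_n
  y_{n+1}/y_n = 1 − 1/3z + 4/3z(1+9/14z) = 1 + z + 6/7z²
  so R(z) = 1 + z + 6/7z².

Need |R(x)|<1, x<0.
x=-1.28: |R|=1.1243
R=1: x+6/7x²=0 ⇒ x=−7/6=-1.1667; min R=1−1/(4·6/7)=0.7083>−1
Confirm numerically:
  x=-0.964: |R|=0.83254 <1
  x=-0.779: |R|=0.74115 <1
  x=-0.708: |R|=0.72165 <1
  x=-0.673: |R|=0.71522 <1
  x=-1.765: |R|=1.90519 >1
  x=-1.741: |R|=1.85707 >1
  x=-1.715: |R|=1.80605 >1
Interval (-1.1667, 0).

left endpoint -1.1667.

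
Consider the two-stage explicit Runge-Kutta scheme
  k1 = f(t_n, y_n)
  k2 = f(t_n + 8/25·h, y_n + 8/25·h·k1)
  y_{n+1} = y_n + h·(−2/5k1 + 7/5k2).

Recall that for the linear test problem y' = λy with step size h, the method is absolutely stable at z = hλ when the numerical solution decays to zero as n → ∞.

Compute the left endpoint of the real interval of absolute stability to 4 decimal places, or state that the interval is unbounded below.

Set f=λy, z=hλ:
  k1=λy_n ⇒ h·k1=z·y_n;  k2=λ(1+8/25z)y_n ⇒ h·k2=z(1+8/25z)y_n
  y_{n+1}/y_n = 1 − 2/5z + 7/5z(1+8/25z) = 1 + z + 56/125z²
  Hence R(z) = 1 + z + 56/125z².

Find x<0 with |R(x)|<1.
x=-0.89: |R|=0.4649
R=1: x+56/125x²=0 ⇒ x=−125/56=-2.2321; min R=1−1/(4·56/125)=0.4420>−1
Confirm numerically:
  x=-2.211: |R|=0.97906 <1
  x=-1.452: |R|=0.49252 <1
  x=-1.257: |R|=0.45086 <1
  x=-1.033: |R|=0.44506 <1
  x=-2.304: |R|=1.07417 >1
  x=-2.292: |R|=1.06146 >1
So |R|<1 on (-2.2321, 0).

left endpoint -2.2321.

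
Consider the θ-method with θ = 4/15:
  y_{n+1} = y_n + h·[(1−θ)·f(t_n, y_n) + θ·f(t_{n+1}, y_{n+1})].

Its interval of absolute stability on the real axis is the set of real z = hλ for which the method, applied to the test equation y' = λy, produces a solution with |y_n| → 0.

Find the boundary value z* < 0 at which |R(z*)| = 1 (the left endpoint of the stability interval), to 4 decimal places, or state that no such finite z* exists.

left endpoint -4.2857.

Test eqn y'=λy, z=hλ:
  y_{n+1} = y_n + z·[11/15·y_n + 4/15·y_{n+1}] ⇒ (1 − 4/15z)y_{n+1} = (1 + 11/15z)y_n
  R(z) = (1 + 11/15z)/(1 − 4/15z).

Boundary: |R(x)|=1, x<0.
x=-1.1: |R|=0.1495
R=−1: 1+11/15x = −1+4/15x ⇒ -7/15x=2 ⇒ x=2/(-7/15)=-4.2857
Confirm numerically:
  x=-4.055: |R|=0.94827 <1
  x=-3.746: |R|=0.87400 <1
  x=-3.092: |R|=0.69468 <1
  x=-4.840: |R|=1.11292 >1
  x=-4.796: |R|=1.10449 >1
  x=-4.591: |R|=1.06405 >1
Interval (-4.2857, 0).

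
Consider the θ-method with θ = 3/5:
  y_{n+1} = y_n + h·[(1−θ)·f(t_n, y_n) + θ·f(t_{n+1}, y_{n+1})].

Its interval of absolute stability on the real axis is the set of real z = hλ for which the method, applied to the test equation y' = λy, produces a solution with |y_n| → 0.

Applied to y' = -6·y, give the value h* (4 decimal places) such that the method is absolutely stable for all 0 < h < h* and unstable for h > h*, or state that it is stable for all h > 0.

interval (−∞, 0). Any h>0 works for λ=-6.

Set f=λy, z=hλ:
  y_{n+1} = y_n + z·[2/5·y_n + 3/5·y_{n+1}] ⇒ (1 − 3/5z)y_{n+1} = (1 + 2/5z)y_n
  R(z) = (1 + 2/5z)/(1 − 3/5z).

Solve |R(x)|<1 on ℝ⁻.
x=-0.5: |R|=0.6154
x=-2: |R|=0.0909
x=-10: |R|=0.4286
x=-100: |R|=0.6393
θ=3/5≥1/2 ⇒ |1+2/5x|<|1−3/5x| ∀x<0 ⇒ interval (−∞,0).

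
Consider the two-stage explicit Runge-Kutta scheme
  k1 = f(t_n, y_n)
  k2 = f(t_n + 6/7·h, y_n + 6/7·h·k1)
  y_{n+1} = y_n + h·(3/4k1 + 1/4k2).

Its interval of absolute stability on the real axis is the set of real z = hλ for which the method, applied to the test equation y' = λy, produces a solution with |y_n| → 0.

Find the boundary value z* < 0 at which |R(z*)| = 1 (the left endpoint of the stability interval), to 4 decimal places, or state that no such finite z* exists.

z* = -4.6667.

With y'=λy (z=hλ):
  k1=λy_n ⇒ h·k1=z·y_n;  k2=λ(1+6/7z)y_n ⇒ h·k2=z(1+6/7z)y_n
  y_{n+1}/y_n = 1 + 3/4z + 1/4z(1+6/7z) = 1 + z + 3/14z²
  Hence R(z) = 1 + z + 3/14z².

Find x<0 with |R(x)|<1.
x=-1.18: |R|=0.1184
R=1: x+3/14x²=0 ⇒ x=−14/3=-4.6667; min R=1−1/(4·3/14)=-0.1667>−1
Confirm numerically:
  x=-4.528: |R|=0.86545 <1
  x=-4.266: |R|=0.63373 <1
  x=-2.504: |R|=0.16043 <1
  x=-4.808: |R|=1.14561 >1
  x=-4.758: |R|=1.09312 >1
Interval (-4.6667, 0).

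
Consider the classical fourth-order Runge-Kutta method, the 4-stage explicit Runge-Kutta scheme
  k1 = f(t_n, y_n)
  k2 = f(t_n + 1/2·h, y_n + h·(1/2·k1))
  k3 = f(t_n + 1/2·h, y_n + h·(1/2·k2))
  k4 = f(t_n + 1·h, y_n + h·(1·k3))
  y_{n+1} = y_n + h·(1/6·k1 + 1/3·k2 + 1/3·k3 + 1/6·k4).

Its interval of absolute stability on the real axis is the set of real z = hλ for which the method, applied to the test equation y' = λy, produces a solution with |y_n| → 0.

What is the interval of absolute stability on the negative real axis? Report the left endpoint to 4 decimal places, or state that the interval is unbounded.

On y'=λy, z=hλ:
  order 4, 4-stage ⇒ R(z)=1+z+z^2/2+z^3/6+z^4/24
  (e.g. R(-1.78)=0.28252, |R|=0.28252)

Need |R(x)|<1, x<0.
x=-1.78: |R|=0.2825
|R(-1.26)|=0.3054 |R(-1.02)|=0.3684
Bisect:
  x_lo=-3.1987 |R|=1.8244  x_hi=-0.0686 |R|=0.9337
  mid=-1.63365 |R|=0.27088 →hi
  mid=-2.41616 |R|=0.57191 →hi
  mid=-2.80741 |R|=1.03387 →lo
  mid=-2.61179 |R|=0.76840 →hi
  mid=-2.70960 |R|=0.89175 →hi
  mid=-2.75851 |R|=0.96036 →hi
  mid=-2.78296 |R|=0.99649 →hi
  ...
  [-2.78544,-2.78525] ⇒ x*=-2.7853
Interval (-2.7853, 0).

(-2.7853, 0).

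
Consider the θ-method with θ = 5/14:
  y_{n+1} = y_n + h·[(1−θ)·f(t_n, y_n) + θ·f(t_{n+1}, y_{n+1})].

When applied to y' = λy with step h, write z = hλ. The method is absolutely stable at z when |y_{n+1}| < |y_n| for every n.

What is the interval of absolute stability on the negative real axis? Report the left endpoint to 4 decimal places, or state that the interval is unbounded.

(-7.0000, 0).

On y'=λy, z=hλ:
  y_{n+1} = y_n + z·[9/14·y_n + 5/14·y_{n+1}] ⇒ (1 − 5/14z)y_{n+1} = (1 + 9/14z)y_n
  so R(z) = (1 + 9/14z)/(1 − 5/14z).

Boundary: |R(x)|=1, x<0.
x=-1.67: |R|=0.0461
R=−1: 1+9/14x = −1+5/14x ⇒ -2/7x=2 ⇒ x=2/(-2/7)=-7.0000
Confirm numerically:
  x=-6.909: |R|=0.99250 <1
  x=-4.965: |R|=0.79034 <1
  x=-4.330: |R|=0.70042 <1
  x=-3.464: |R|=0.54840 <1
  x=-7.557: |R|=1.04302 >1
  x=-7.498: |R|=1.03869 >1
  x=-7.196: |R|=1.01569 >1
Stable set (-7.0000, 0).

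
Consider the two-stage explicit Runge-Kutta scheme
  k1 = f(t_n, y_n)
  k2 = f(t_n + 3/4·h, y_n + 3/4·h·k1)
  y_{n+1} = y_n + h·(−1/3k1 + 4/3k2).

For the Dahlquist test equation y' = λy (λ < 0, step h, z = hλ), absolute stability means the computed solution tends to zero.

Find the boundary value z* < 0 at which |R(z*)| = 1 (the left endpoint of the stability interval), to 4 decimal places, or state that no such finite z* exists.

With y'=λy (z=hλ):
  k1=λy_n ⇒ h·k1=z·y_n;  k2=λ(1+3/4z)y_n ⇒ h·k2=z(1+3/4z)y_n
  y_{n+1}/y_n = 1 − 1/3z + 4/3z(1+3/4z) = 1 + z + z²
  Hence R(z) = 1 + z + z².

Find x<0 with |R(x)|<1.
x=-1.55: |R|=1.8525
R=1: x+1x²=0 ⇒ x=−1=-1.0000; min R=1−1/(4·1)=0.7500>−1
Confirm numerically:
  x=-0.961: |R|=0.96252 <1
  x=-0.927: |R|=0.93233 <1
  x=-0.856: |R|=0.87674 <1
  x=-1.509: |R|=1.76808 >1
  x=-1.424: |R|=1.60378 >1
  x=-1.086: |R|=1.09340 >1
So |R|<1 on (-1.0000, 0).

left endpoint -1.0000.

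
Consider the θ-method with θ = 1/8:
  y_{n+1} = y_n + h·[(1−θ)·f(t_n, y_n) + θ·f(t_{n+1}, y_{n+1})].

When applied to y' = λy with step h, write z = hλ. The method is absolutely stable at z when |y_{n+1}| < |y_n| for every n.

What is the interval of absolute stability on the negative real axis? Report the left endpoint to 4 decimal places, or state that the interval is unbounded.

z∈(-2.6667,0).

With y'=λy (z=hλ):
  y_{n+1} = y_n + z·[7/8·y_n + 1/8·y_{n+1}] ⇒ (1 − 1/8z)y_{n+1} = (1 + 7/8z)y_n
  ⇒ R(z) = (1 + 7/8z)/(1 − 1/8z).

Boundary: |R(x)|=1, x<0.
x=-1.5: |R|=0.2632
R=−1: 1+7/8x = −1+1/8x ⇒ -3/4x=2 ⇒ x=2/(-3/4)=-2.6667
Confirm numerically:
  x=-1.414: |R|=0.20161 <1
  x=-1.355: |R|=0.15874 <1
  x=-1.138: |R|=0.00372 <1
  x=-3.236: |R|=1.30402 >1
  x=-2.913: |R|=1.13543 >1
Interval (-2.6667, 0).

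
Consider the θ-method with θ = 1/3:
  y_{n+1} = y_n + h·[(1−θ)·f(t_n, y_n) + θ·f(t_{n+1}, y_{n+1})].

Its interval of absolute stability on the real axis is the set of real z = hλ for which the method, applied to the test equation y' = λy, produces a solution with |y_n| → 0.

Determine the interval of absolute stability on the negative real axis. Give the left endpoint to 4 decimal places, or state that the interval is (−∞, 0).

With y'=λy (z=hλ):
  y_{n+1} = y_n + z·[2/3·y_n + 1/3·y_{n+1}] ⇒ (1 − 1/3z)y_{n+1} = (1 + 2/3z)y_n
  Hence R(z) = (1 + 2/3z)/(1 − 1/3z).

Boundary: |R(x)|=1, x<0.
x=-0.9: |R|=0.3077
R=−1: 1+2/3x = −1+1/3x ⇒ -1/3x=2 ⇒ x=2/(-1/3)=-6.0000
Confirm numerically:
  x=-5.420: |R|=0.93112 <1
  x=-4.652: |R|=0.82384 <1
  x=-4.215: |R|=0.75260 <1
  x=-3.028: |R|=0.50697 <1
  x=-6.321: |R|=1.03444 >1
  x=-6.264: |R|=1.02850 >1
  x=-6.191: |R|=1.02078 >1
Stable set (-6.0000, 0).

(-6.0000, 0).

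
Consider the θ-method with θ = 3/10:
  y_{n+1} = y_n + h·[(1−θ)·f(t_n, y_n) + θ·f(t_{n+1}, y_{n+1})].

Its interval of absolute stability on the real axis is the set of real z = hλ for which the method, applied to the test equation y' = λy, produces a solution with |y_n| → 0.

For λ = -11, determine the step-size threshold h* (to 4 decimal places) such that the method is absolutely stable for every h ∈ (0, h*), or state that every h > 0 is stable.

(-5.0000,0); λ=-11 ⇒ h* = (5)/11 = 0.4545.

Set f=λy, z=hλ:
  y_{n+1} = y_n + z·[7/10·y_n + 3/10·y_{n+1}] ⇒ (1 − 3/10z)y_{n+1} = (1 + 7/10z)y_n
  ⇒ R(z) = (1 + 7/10z)/(1 − 3/10z).

Need |R(x)|<1, x<0.
x=-1.52: |R|=0.0440
R=−1: 1+7/10x = −1+3/10x ⇒ -2/5x=2 ⇒ x=2/(-2/5)=-5.0000
Confirm numerically:
  x=-3.886: |R|=0.79426 <1
  x=-3.213: |R|=0.63603 <1
  x=-2.103: |R|=0.28947 <1
  x=-5.449: |R|=1.06817 >1
  x=-5.071: |R|=1.01126 >1
Stable set (-5.0000, 0).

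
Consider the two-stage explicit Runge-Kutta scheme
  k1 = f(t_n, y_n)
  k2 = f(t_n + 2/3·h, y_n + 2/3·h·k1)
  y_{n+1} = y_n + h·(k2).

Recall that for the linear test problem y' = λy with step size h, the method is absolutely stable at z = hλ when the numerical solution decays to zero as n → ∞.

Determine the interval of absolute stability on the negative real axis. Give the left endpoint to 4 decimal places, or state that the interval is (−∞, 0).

On y'=λy, z=hλ:
  k1=λy_n ⇒ h·k1=z·y_n;  k2=λ(1+2/3z)y_n ⇒ h·k2=z(1+2/3z)y_n
  y_{n+1}/y_n = 1 + z(1+2/3z) = 1 + z + 2/3z²
  R(z) = 1 + z + 2/3z².

Solve |R(x)|<1 on ℝ⁻.
x=-0.96: |R|=0.6544
R=1: x+2/3x²=0 ⇒ x=−3/2=-1.5000; min R=1−1/(4·2/3)=0.6250>−1
Confirm numerically:
  x=-1.078: |R|=0.69672 <1
  x=-0.815: |R|=0.62782 <1
  x=-0.778: |R|=0.62552 <1
  x=-1.927: |R|=1.54855 >1
  x=-1.850: |R|=1.43167 >1
  x=-1.641: |R|=1.15425 >1
Stable set (-1.5000, 0).

(-1.5000, 0).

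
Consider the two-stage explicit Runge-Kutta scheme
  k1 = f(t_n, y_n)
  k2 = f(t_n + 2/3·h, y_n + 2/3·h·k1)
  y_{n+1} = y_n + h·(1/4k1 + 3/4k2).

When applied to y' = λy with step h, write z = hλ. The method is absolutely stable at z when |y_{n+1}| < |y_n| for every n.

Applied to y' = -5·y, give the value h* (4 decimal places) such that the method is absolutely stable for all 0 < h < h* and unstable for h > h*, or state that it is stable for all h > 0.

(-2.0000,0); λ=-5 ⇒ h* = (2)/5 = 0.4000.

Test eqn y'=λy, z=hλ:
  k1=λy_n ⇒ h·k1=z·y_n;  k2=λ(1+2/3z)y_n ⇒ h·k2=z(1+2/3z)y_n
  y_{n+1}/y_n = 1 + 1/4z + 3/4z(1+2/3z) = 1 + z + 1/2z²
  so R(z) = 1 + z + 1/2z².

Find x<0 with |R(x)|<1.
x=-0.63: |R|=0.5684
R=1: x+1/2x²=0 ⇒ x=−2=-2.0000; min R=1−1/(4·1/2)=0.5000>−1
Confirm numerically:
  x=-1.617: |R|=0.69034 <1
  x=-1.600: |R|=0.68000 <1
  x=-1.446: |R|=0.59946 <1
  x=-0.847: |R|=0.51170 <1
  x=-2.541: |R|=1.68734 >1
  x=-2.310: |R|=1.35805 >1
Stable set (-2.0000, 0).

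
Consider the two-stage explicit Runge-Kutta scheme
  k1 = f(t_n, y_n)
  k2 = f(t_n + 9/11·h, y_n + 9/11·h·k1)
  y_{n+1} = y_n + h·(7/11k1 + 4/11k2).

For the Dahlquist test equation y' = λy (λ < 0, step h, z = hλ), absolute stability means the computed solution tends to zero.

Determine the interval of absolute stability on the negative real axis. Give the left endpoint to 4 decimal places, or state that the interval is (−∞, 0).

z∈(-3.3611,0).

Set f=λy, z=hλ:
  k1=λy_n ⇒ h·k1=z·y_n;  k2=λ(1+9/11z)y_n ⇒ h·k2=z(1+9/11z)y_n
  y_{n+1}/y_n = 1 + 7/11z + 4/11z(1+9/11z) = 1 + z + 36/121z²
  R(z) = 1 + z + 36/121z².

Need |R(x)|<1, x<0.
x=-1.04: |R|=0.2818
R=1: x+36/121x²=0 ⇒ x=−121/36=-3.3611; min R=1−1/(4·36/121)=0.1597>−1
Confirm numerically:
  x=-3.119: |R|=0.77533 <1
  x=-2.730: |R|=0.48739 <1
  x=-1.540: |R|=0.16560 <1
  x=-3.742: |R|=1.42405 >1
  x=-3.717: |R|=1.39357 >1
  x=-3.443: |R|=1.08388 >1
So |R|<1 on (-3.3611, 0).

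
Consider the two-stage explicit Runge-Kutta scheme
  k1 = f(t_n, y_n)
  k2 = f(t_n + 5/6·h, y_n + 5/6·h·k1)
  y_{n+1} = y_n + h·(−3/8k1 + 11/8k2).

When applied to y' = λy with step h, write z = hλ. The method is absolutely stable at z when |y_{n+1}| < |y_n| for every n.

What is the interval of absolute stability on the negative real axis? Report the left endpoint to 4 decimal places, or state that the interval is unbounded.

Test eqn y'=λy, z=hλ:
  k1=λy_n ⇒ h·k1=z·y_n;  k2=λ(1+5/6z)y_n ⇒ h·k2=z(1+5/6z)y_n
  y_{n+1}/y_n = 1 − 3/8z + 11/8z(1+5/6z) = 1 + z + 55/48z²
  so R(z) = 1 + z + 55/48z².

Need |R(x)|<1, x<0.
x=-0.75: |R|=0.8945
R=1: x+55/48x²=0 ⇒ x=−48/55=-0.8727; min R=1−1/(4·55/48)=0.7818>−1
Confirm numerically:
  x=-0.765: |R|=0.90557 <1
  x=-0.500: |R|=0.78646 <1
  x=-0.450: |R|=0.78203 <1
  x=-0.406: |R|=0.78287 <1
  x=-1.373: |R|=1.78704 >1
  x=-1.056: |R|=1.22176 >1
Interval (-0.8727, 0).

z∈(-0.8727,0).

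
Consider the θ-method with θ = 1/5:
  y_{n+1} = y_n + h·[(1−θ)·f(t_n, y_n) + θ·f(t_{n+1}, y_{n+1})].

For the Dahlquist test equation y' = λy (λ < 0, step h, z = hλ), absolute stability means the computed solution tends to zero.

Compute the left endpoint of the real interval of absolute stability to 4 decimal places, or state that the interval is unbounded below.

Set f=λy, z=hλ:
  y_{n+1} = y_n + z·[4/5·y_n + 1/5·y_{n+1}] ⇒ (1 − 1/5z)y_{n+1} = (1 + 4/5z)y_n
  R(z) = (1 + 4/5z)/(1 − 1/5z).

Find x<0 with |R(x)|<1.
x=-0.36: |R|=0.6642
R=−1: 1+4/5x = −1+1/5x ⇒ -3/5x=2 ⇒ x=2/(-3/5)=-3.3333
Confirm numerically:
  x=-3.101: |R|=0.91396 <1
  x=-2.598: |R|=0.70966 <1
  x=-2.479: |R|=0.65731 <1
  x=-2.335: |R|=0.59168 <1
  x=-3.877: |R|=1.18373 >1
  x=-3.829: |R|=1.16842 >1
Stable set (-3.3333, 0).

left endpoint -3.3333.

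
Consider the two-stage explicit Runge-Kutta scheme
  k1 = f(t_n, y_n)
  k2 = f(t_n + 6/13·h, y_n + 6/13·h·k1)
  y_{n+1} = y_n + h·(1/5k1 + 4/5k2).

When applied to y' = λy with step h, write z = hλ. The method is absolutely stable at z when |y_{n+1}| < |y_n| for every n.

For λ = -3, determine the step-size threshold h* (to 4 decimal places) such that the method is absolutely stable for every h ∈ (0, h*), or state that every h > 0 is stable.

(-2.7083,0); λ=-3 ⇒ h* = (65/24)/3 = 0.9028.

On y'=λy, z=hλ:
  k1=λy_n ⇒ h·k1=z·y_n;  k2=λ(1+6/13z)y_n ⇒ h·k2=z(1+6/13z)y_n
  y_{n+1}/y_n = 1 + 1/5z + 4/5z(1+6/13z) = 1 + z + 24/65z²
  Hence R(z) = 1 + z + 24/65z².

Need |R(x)|<1, x<0.
x=-1.51: |R|=0.3319
R=1: x+24/65x²=0 ⇒ x=−65/24=-2.7083; min R=1−1/(4·24/65)=0.3229>−1
Confirm numerically:
  x=-2.657: |R|=0.94964 <1
  x=-2.469: |R|=0.78182 <1
  x=-1.954: |R|=0.45577 <1
  x=-1.128: |R|=0.34180 <1
  x=-3.278: |R|=1.68949 >1
  x=-3.108: |R|=1.45865 >1
So |R|<1 on (-2.7083, 0).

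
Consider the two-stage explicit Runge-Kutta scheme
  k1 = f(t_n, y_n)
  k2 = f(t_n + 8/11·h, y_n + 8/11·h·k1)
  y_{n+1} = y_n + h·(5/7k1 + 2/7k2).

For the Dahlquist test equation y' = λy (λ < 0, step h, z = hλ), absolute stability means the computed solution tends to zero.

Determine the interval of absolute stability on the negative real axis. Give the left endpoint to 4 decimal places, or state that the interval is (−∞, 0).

Test eqn y'=λy, z=hλ:
  k1=λy_n ⇒ h·k1=z·y_n;  k2=λ(1+8/11z)y_n ⇒ h·k2=z(1+8/11z)y_n
  y_{n+1}/y_n = 1 + 5/7z + 2/7z(1+8/11z) = 1 + z + 16/77z²
  ⇒ R(z) = 1 + z + 16/77z².

Boundary: |R(x)|=1, x<0.
x=-0.64: |R|=0.4451
R=1: x+16/77x²=0 ⇒ x=−77/16=-4.8125; min R=1−1/(4·16/77)=-0.2031>−1
Confirm numerically:
  x=-4.369: |R|=0.59737 <1
  x=-4.352: |R|=0.58356 <1
  x=-3.800: |R|=0.20052 <1
  x=-5.385: |R|=1.64061 >1
  x=-5.079: |R|=1.28126 >1
  x=-5.036: |R|=1.23388 >1
Stable set (-4.8125, 0).

z∈(-4.8125,0).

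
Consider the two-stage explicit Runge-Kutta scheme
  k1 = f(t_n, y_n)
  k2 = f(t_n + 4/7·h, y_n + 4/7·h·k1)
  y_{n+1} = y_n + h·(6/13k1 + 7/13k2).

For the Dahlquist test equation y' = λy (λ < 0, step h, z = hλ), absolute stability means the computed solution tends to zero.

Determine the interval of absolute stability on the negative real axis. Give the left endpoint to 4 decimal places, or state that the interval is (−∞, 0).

z∈(-3.2500,0).

On y'=λy, z=hλ:
  k1=λy_n ⇒ h·k1=z·y_n;  k2=λ(1+4/7z)y_n ⇒ h·k2=z(1+4/7z)y_n
  y_{n+1}/y_n = 1 + 6/13z + 7/13z(1+4/7z) = 1 + z + 4/13z²
  so R(z) = 1 + z + 4/13z².

Find x<0 with |R(x)|<1.
x=-0.69: |R|=0.4565
R=1: x+4/13x²=0 ⇒ x=−13/4=-3.2500; min R=1−1/(4·4/13)=0.1875>−1
Confirm numerically:
  x=-2.329: |R|=0.34000 <1
  x=-1.826: |R|=0.19993 <1
  x=-1.700: |R|=0.18923 <1
  x=-1.380: |R|=0.20597 <1
  x=-3.746: |R|=1.57170 >1
  x=-3.519: |R|=1.29126 >1
  x=-3.290: |R|=1.04049 >1
So |R|<1 on (-3.2500, 0).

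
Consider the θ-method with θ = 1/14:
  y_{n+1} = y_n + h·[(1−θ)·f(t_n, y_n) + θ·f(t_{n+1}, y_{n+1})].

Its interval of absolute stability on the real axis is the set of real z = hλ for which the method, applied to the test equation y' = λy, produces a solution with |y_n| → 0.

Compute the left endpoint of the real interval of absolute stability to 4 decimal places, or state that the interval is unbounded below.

With y'=λy (z=hλ):
  y_{n+1} = y_n + z·[13/14·y_n + 1/14·y_{n+1}] ⇒ (1 − 1/14z)y_{n+1} = (1 + 13/14z)y_n
  R(z) = (1 + 13/14z)/(1 − 1/14z).

Solve |R(x)|<1 on ℝ⁻.
x=-0.36: |R|=0.6490
R=−1: 1+13/14x = −1+1/14x ⇒ -6/7x=2 ⇒ x=2/(-6/7)=-2.3333
Confirm numerically:
  x=-2.264: |R|=0.94884 <1
  x=-1.577: |R|=0.41735 <1
  x=-1.088: |R|=0.00954 <1
  x=-2.433: |R|=1.07278 >1
  x=-2.407: |R|=1.05388 >1
Interval (-2.3333, 0).

z* = -2.3333.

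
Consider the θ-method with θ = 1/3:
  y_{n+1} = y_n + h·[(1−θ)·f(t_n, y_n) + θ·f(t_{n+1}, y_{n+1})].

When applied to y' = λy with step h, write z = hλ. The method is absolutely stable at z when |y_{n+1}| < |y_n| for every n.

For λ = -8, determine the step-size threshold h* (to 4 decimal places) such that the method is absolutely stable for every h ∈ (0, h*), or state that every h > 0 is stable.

(-6.0000,0); λ=-8 ⇒ h* = (6)/8 = 0.7500.

Set f=λy, z=hλ:
  y_{n+1} = y_n + z·[2/3·y_n + 1/3·y_{n+1}] ⇒ (1 − 1/3z)y_{n+1} = (1 + 2/3z)y_n
  ⇒ R(z) = (1 + 2/3z)/(1 − 1/3z).

Find x<0 with |R(x)|<1.
x=-0.45: |R|=0.6087
R=−1: 1+2/3x = −1+1/3x ⇒ -1/3x=2 ⇒ x=2/(-1/3)=-6.0000
Confirm numerically:
  x=-5.426: |R|=0.93188 <1
  x=-4.979: |R|=0.87204 <1
  x=-4.050: |R|=0.72340 <1
  x=-3.857: |R|=0.68747 <1
  x=-6.251: |R|=1.02713 >1
  x=-6.245: |R|=1.02650 >1
Interval (-6.0000, 0).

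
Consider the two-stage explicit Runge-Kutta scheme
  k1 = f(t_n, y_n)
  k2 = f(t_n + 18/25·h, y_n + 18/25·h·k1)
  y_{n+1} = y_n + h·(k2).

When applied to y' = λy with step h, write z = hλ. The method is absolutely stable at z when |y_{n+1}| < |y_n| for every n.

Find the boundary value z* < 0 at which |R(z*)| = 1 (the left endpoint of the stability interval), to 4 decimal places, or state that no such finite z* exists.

On y'=λy, z=hλ:
  k1=λy_n ⇒ h·k1=z·y_n;  k2=λ(1+18/25z)y_n ⇒ h·k2=z(1+18/25z)y_n
  y_{n+1}/y_n = 1 + z(1+18/25z) = 1 + z + 18/25z²
  so R(z) = 1 + z + 18/25z².

Solve |R(x)|<1 on ℝ⁻.
x=-0.49: |R|=0.6829
R=1: x+18/25x²=0 ⇒ x=−25/18=-1.3889; min R=1−1/(4·18/25)=0.6528>−1
Confirm numerically:
  x=-1.006: |R|=0.72267 <1
  x=-0.966: |R|=0.70587 <1
  x=-0.828: |R|=0.66562 <1
  x=-1.610: |R|=1.25631 >1
  x=-1.495: |R|=1.11422 >1
Stable set (-1.3889, 0).

z* = -1.3889.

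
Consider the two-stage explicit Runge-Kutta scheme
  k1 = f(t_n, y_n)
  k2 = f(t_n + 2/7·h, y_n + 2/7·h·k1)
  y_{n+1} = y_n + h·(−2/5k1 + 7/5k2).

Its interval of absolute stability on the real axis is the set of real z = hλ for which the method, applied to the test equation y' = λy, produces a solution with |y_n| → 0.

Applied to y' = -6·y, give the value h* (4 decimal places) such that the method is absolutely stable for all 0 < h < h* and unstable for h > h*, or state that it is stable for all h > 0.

With y'=λy (z=hλ):
  k1=λy_n ⇒ h·k1=z·y_n;  k2=λ(1+2/7z)y_n ⇒ h·k2=z(1+2/7z)y_n
  y_{n+1}/y_n = 1 − 2/5z + 7/5z(1+2/7z) = 1 + z + 2/5z²
  Hence R(z) = 1 + z + 2/5z².

Boundary: |R(x)|=1, x<0.
x=-1.31: |R|=0.3764
R=1: x+2/5x²=0 ⇒ x=−5/2=-2.5000; min R=1−1/(4·2/5)=0.3750>−1
Confirm numerically:
  x=-2.028: |R|=0.61711 <1
  x=-1.660: |R|=0.44224 <1
  x=-1.121: |R|=0.38166 <1
  x=-3.013: |R|=1.61827 >1
  x=-2.722: |R|=1.24171 >1
  x=-2.535: |R|=1.03549 >1
Interval (-2.5000, 0).

(-2.5000,0); λ=-6 ⇒ h* = (5/2)/6 = 0.4167.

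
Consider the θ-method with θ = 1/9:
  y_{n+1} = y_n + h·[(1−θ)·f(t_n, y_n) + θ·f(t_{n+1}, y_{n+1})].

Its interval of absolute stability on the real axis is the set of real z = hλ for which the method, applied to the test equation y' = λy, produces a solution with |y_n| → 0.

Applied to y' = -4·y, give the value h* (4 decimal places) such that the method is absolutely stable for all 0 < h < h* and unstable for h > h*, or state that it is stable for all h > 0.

Set f=λy, z=hλ:
  y_{n+1} = y_n + z·[8/9·y_n + 1/9·y_{n+1}] ⇒ (1 − 1/9z)y_{n+1} = (1 + 8/9z)y_n
  Hence R(z) = (1 + 8/9z)/(1 − 1/9z).

Need |R(x)|<1, x<0.
x=-0.35: |R|=0.6631
R=−1: 1+8/9x = −1+1/9x ⇒ -7/9x=2 ⇒ x=2/(-7/9)=-2.5714
Confirm numerically:
  x=-2.102: |R|=0.70402 <1
  x=-1.927: |R|=0.58717 <1
  x=-1.872: |R|=0.54967 <1
  x=-1.365: |R|=0.18524 <1
  x=-3.120: |R|=1.31683 >1
  x=-2.995: |R|=1.24719 >1
Stable set (-2.5714, 0).

(-2.5714,0); λ=-4 ⇒ h* = (18/7)/4 = 0.6429.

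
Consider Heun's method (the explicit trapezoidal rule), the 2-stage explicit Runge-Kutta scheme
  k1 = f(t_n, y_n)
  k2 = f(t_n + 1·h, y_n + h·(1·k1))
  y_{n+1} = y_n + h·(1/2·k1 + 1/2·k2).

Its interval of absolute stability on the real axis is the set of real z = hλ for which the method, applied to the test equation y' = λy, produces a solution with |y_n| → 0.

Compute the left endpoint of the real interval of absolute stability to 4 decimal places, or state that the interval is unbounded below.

left endpoint -2.0000.

Set f=λy, z=hλ:
  order 2, 2-stage ⇒ R(z)=1+z+z^2/2
  (e.g. R(-0.8)=0.52000, |R|=0.52000)

Boundary: |R(x)|=1, x<0.
x=-0.8: |R|=0.5200
|R(-1.81)|=0.8281 |R(-1.4)|=0.5800 |R(-0.7)|=0.5450
Bisect:
  x_lo=-2.7747 |R|=2.0748  x_hi=-0.1381 |R|=0.8714
  mid=-1.45642 |R|=0.60416 →hi
  mid=-2.11556 |R|=1.12224 →lo
  mid=-1.78599 |R|=0.80889 →hi
  mid=-1.95078 |R|=0.95199 →hi
  mid=-2.03317 |R|=1.03372 →lo
  mid=-1.99197 |R|=0.99200 →hi
  mid=-2.01257 |R|=1.01265 →lo
  ...
  [-2.00002,-1.99986] ⇒ x*=-2.0000
Interval (-2.0000, 0).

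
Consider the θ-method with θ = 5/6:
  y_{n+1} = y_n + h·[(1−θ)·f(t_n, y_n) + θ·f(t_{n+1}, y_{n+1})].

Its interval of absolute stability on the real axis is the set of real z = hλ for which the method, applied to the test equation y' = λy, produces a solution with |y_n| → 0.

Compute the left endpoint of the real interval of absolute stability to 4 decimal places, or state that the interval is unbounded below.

Test eqn y'=λy, z=hλ:
  y_{n+1} = y_n + z·[1/6·y_n + 5/6·y_{n+1}] ⇒ (1 − 5/6z)y_{n+1} = (1 + 1/6z)y_n
  Hence R(z) = (1 + 1/6z)/(1 − 5/6z).

Need |R(x)|<1, x<0.
x=-0.55: |R|=0.6229
x=-2: |R|=0.2500
x=-10: |R|=0.0714
x=-100: |R|=0.1858
θ=5/6≥1/2 ⇒ |1+1/6x|<|1−5/6x| ∀x<0 ⇒ unbounded interval.

interval (−∞, 0).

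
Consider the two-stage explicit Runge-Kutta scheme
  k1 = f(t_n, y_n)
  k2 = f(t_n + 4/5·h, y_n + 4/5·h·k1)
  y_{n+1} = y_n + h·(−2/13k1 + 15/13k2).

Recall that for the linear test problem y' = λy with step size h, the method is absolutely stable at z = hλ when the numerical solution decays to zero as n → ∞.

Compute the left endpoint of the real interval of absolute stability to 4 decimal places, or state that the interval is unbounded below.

With y'=λy (z=hλ):
  k1=λy_n ⇒ h·k1=z·y_n;  k2=λ(1+4/5z)y_n ⇒ h·k2=z(1+4/5z)y_n
  y_{n+1}/y_n = 1 − 2/13z + 15/13z(1+4/5z) = 1 + z + 12/13z²
  R(z) = 1 + z + 12/13z².

Solve |R(x)|<1 on ℝ⁻.
x=-1.79: |R|=2.1676
R=1: x+12/13x²=0 ⇒ x=−13/12=-1.0833; min R=1−1/(4·12/13)=0.7292>−1
Confirm numerically:
  x=-0.976: |R|=0.90330 <1
  x=-0.845: |R|=0.81410 <1
  x=-0.749: |R|=0.76885 <1
  x=-1.610: |R|=1.78271 >1
  x=-1.529: |R|=1.62901 >1
  x=-1.210: |R|=1.14148 >1
Interval (-1.0833, 0).

z* = -1.0833.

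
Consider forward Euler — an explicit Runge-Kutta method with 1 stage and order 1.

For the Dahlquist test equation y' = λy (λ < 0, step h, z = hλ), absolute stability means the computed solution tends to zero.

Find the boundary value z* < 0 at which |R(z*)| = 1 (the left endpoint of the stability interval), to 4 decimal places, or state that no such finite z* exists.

left endpoint -2.0000.

Set f=λy, z=hλ:
  order 1, 1-stage ⇒ R(z)=1+z
  (e.g. R(-1.02)=-0.02000, |R|=0.02000)

Find x<0 with |R(x)|<1.
x=-1.02: |R|=0.0200
|R(-2.13)|=1.1300 |R(-2.06)|=1.0600 |R(-0.7)|=0.3000
Bisect:
  x_lo=-2.8622 |R|=1.8622  x_hi=-0.2415 |R|=0.7585
  mid=-1.55183 |R|=0.55183 →hi
  mid=-2.20701 |R|=1.20701 →lo
  mid=-1.87942 |R|=0.87942 →hi
  mid=-2.04322 |R|=1.04322 →lo
  mid=-1.96132 |R|=0.96132 →hi
  mid=-2.00227 |R|=1.00227 →lo
  mid=-1.98179 |R|=0.98179 →hi
  ...
  [-2.00003,-1.99987] ⇒ x*=-2.0000
So |R|<1 on (-2.0000, 0).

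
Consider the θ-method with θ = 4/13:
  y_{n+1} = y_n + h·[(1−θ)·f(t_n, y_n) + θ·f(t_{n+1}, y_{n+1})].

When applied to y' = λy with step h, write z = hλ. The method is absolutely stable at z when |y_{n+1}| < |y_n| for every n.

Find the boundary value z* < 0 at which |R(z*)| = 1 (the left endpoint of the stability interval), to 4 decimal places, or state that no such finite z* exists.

left endpoint -5.2000.

Test eqn y'=λy, z=hλ:
  y_{n+1} = y_n + z·[9/13·y_n + 4/13·y_{n+1}] ⇒ (1 − 4/13z)y_{n+1} = (1 + 9/13z)y_n
  R(z) = (1 + 9/13z)/(1 − 4/13z).

Need |R(x)|<1, x<0.
x=-1.31: |R|=0.0663
R=−1: 1+9/13x = −1+4/13x ⇒ -5/13x=2 ⇒ x=2/(-5/13)=-5.2000
Confirm numerically:
  x=-4.589: |R|=0.90257 <1
  x=-4.260: |R|=0.84354 <1
  x=-4.006: |R|=0.79431 <1
  x=-3.401: |R|=0.66189 <1
  x=-5.697: |R|=1.06944 >1
  x=-5.563: |R|=1.05149 >1
Stable set (-5.2000, 0).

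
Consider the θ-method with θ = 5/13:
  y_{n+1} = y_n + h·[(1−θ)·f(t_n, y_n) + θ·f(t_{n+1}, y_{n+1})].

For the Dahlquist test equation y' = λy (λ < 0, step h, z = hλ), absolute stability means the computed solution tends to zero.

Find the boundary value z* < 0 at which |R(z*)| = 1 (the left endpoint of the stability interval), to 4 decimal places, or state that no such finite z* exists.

Set f=λy, z=hλ:
  y_{n+1} = y_n + z·[8/13·y_n + 5/13·y_{n+1}] ⇒ (1 − 5/13z)y_{n+1} = (1 + 8/13z)y_n
  R(z) = (1 + 8/13z)/(1 − 5/13z).

Boundary: |R(x)|=1, x<0.
x=-1.76: |R|=0.0495
R=−1: 1+8/13x = −1+5/13x ⇒ -3/13x=2 ⇒ x=2/(-3/13)=-8.6667
Confirm numerically:
  x=-7.463: |R|=0.92823 <1
  x=-6.610: |R|=0.86602 <1
  x=-4.889: |R|=0.69734 <1
  x=-3.576: |R|=0.50544 <1
  x=-9.119: |R|=1.02316 >1
  x=-8.953: |R|=1.01487 >1
So |R|<1 on (-8.6667, 0).

z* = -8.6667.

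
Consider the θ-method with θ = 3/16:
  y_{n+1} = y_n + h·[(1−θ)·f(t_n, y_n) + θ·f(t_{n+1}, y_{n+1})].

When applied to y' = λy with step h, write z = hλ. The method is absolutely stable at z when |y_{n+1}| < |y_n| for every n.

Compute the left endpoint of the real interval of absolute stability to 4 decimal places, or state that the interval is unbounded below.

z* = -3.2000.

On y'=λy, z=hλ:
  y_{n+1} = y_n + z·[13/16·y_n + 3/16·y_{n+1}] ⇒ (1 − 3/16z)y_{n+1} = (1 + 13/16z)y_n
  R(z) = (1 + 13/16z)/(1 − 3/16z).

Need |R(x)|<1, x<0.
x=-0.61: |R|=0.4526
R=−1: 1+13/16x = −1+3/16x ⇒ -5/8x=2 ⇒ x=2/(-5/8)=-3.2000
Confirm numerically:
  x=-2.936: |R|=0.89358 <1
  x=-2.678: |R|=0.78281 <1
  x=-1.572: |R|=0.21413 <1
  x=-3.791: |R|=1.21591 >1
  x=-3.771: |R|=1.20906 >1
Interval (-3.2000, 0).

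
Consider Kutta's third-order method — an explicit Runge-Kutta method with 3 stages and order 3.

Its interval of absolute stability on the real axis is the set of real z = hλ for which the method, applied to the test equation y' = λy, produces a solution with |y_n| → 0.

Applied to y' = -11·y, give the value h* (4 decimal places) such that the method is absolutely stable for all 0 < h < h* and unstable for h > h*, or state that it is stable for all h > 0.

(-2.5127,0); λ=-11 ⇒ h* = 0.2284.

Test eqn y'=λy, z=hλ:
  order 3, 3-stage ⇒ R(z)=1+z+z^2/2+z^3/6
  (e.g. R(-1.4)=0.12267, |R|=0.12267)

Boundary: |R(x)|=1, x<0.
x=-1.4: |R|=0.1227
|R(-1.28)|=0.1897 |R(-0.88)|=0.3936 |R(-0.83)|=0.4192
Bisect:
  x_lo=-2.8805 |R|=1.7152  x_hi=-0.0545 |R|=0.9470
  mid=-1.46748 |R|=0.08257 →hi
  mid=-2.17398 |R|=0.52333 →hi
  mid=-2.52723 |R|=1.02398 →lo
  mid=-2.35061 |R|=0.75259 →hi
  mid=-2.43892 |R|=0.88267 →hi
  mid=-2.48308 |R|=0.95188 →hi
  mid=-2.50516 |R|=0.98756 →hi
  mid=-2.51619 |R|=1.00568 →lo
  mid=-2.51067 |R|=0.99660 →hi
  mid=-2.51343 |R|=1.00113 →lo
  ...
  [-2.51292,-2.51274] ⇒ x*=-2.5127
Stable set (-2.5127, 0).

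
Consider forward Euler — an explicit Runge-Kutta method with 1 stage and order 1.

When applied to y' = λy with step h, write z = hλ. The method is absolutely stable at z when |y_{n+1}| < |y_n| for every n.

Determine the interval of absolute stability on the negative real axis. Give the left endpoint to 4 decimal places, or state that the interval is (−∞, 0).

(-2.0000, 0).

Set f=λy, z=hλ:
  order 1, 1-stage ⇒ R(z)=1+z
  (e.g. R(-0.9)=0.10000, |R|=0.10000)

Boundary: |R(x)|=1, x<0.
x=-0.9: |R|=0.1000
|R(-1.19)|=0.1900 |R(-1.06)|=0.0600 |R(-0.85)|=0.1500
Bisect:
  x_lo=-2.6808 |R|=1.6808  x_hi=-0.0730 |R|=0.9270
  mid=-1.37690 |R|=0.37690 →hi
  mid=-2.02887 |R|=1.02887 →lo
  mid=-1.70289 |R|=0.70289 →hi
  mid=-1.86588 |R|=0.86588 →hi
  mid=-1.94738 |R|=0.94738 →hi
  mid=-1.98813 |R|=0.98813 →hi
  mid=-2.00850 |R|=1.00850 →lo
  mid=-1.99831 |R|=0.99831 →hi
  ...
  [-2.00006,-1.99990] ⇒ x*=-2.0000
Interval (-2.0000, 0).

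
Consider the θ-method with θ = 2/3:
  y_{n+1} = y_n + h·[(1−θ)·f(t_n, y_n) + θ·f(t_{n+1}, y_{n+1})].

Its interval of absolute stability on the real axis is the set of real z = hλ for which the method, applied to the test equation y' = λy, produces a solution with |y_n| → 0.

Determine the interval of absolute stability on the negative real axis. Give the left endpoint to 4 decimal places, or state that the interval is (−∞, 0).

On y'=λy, z=hλ:
  y_{n+1} = y_n + z·[1/3·y_n + 2/3·y_{n+1}] ⇒ (1 − 2/3z)y_{n+1} = (1 + 1/3z)y_n
  Hence R(z) = (1 + 1/3z)/(1 − 2/3z).

Find x<0 with |R(x)|<1.
x=-1.59: |R|=0.2282
x=-2: |R|=0.1429
x=-10: |R|=0.3043
x=-100: |R|=0.4778
θ=2/3≥1/2 ⇒ |1+1/3x|<|1−2/3x| ∀x<0 ⇒ interval (−∞,0).

(−∞, 0) — no finite endpoint.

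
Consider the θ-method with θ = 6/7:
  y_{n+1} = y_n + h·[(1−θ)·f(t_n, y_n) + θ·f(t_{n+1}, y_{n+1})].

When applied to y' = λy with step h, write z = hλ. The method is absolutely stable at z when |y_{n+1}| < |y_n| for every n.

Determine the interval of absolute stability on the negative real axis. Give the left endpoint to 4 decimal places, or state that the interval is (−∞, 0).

interval (−∞, 0).

On y'=λy, z=hλ:
  y_{n+1} = y_n + z·[1/7·y_n + 6/7·y_{n+1}] ⇒ (1 − 6/7z)y_{n+1} = (1 + 1/7z)y_n
  Hence R(z) = (1 + 1/7z)/(1 − 6/7z).

Need |R(x)|<1, x<0.
x=-1.34: |R|=0.3763
x=-2: |R|=0.2632
x=-10: |R|=0.0448
x=-100: |R|=0.1532
θ=6/7≥1/2 ⇒ |1+1/7x|<|1−6/7x| ∀x<0 ⇒ unbounded interval.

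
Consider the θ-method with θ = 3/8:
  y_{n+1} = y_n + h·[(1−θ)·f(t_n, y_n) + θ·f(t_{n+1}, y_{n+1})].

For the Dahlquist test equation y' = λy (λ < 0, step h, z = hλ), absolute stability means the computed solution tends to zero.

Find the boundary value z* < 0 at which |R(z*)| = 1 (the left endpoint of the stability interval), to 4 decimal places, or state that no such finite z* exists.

left endpoint -8.0000.

Test eqn y'=λy, z=hλ:
  y_{n+1} = y_n + z·[5/8·y_n + 3/8·y_{n+1}] ⇒ (1 − 3/8z)y_{n+1} = (1 + 5/8z)y_n
  Hence R(z) = (1 + 5/8z)/(1 − 3/8z).

Find x<0 with |R(x)|<1.
x=-1.6: |R|=0.0000
R=−1: 1+5/8x = −1+3/8x ⇒ -1/4x=2 ⇒ x=2/(-1/4)=-8.0000
Confirm numerically:
  x=-5.829: |R|=0.82964 <1
  x=-4.087: |R|=0.61374 <1
  x=-3.309: |R|=0.47666 <1
  x=-8.394: |R|=1.02375 >1
  x=-8.248: |R|=1.01515 >1
  x=-8.222: |R|=1.01359 >1
Interval (-8.0000, 0).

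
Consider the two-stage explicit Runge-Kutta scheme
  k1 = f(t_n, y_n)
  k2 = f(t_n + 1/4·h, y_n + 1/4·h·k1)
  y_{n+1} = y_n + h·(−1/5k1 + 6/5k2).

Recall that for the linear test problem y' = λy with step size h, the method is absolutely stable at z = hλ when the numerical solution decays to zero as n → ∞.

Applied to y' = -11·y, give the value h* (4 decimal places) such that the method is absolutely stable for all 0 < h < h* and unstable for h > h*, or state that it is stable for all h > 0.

(-3.3333,0); λ=-11 ⇒ h* = (10/3)/11 = 0.3030.

Test eqn y'=λy, z=hλ:
  k1=λy_n ⇒ h·k1=z·y_n;  k2=λ(1+1/4z)y_n ⇒ h·k2=z(1+1/4z)y_n
  y_{n+1}/y_n = 1 − 1/5z + 6/5z(1+1/4z) = 1 + z + 3/10z²
  ⇒ R(z) = 1 + z + 3/10z².

Solve |R(x)|<1 on ℝ⁻.
x=-0.48: |R|=0.5891
R=1: x+3/10x²=0 ⇒ x=−10/3=-3.3333; min R=1−1/(4·3/10)=0.1667>−1
Confirm numerically:
  x=-2.545: |R|=0.39811 <1
  x=-1.631: |R|=0.16705 <1
  x=-1.586: |R|=0.16862 <1
  x=-1.405: |R|=0.18721 <1
  x=-3.923: |R|=1.69398 >1
  x=-3.769: |R|=1.49261 >1
  x=-3.614: |R|=1.30430 >1
Stable set (-3.3333, 0).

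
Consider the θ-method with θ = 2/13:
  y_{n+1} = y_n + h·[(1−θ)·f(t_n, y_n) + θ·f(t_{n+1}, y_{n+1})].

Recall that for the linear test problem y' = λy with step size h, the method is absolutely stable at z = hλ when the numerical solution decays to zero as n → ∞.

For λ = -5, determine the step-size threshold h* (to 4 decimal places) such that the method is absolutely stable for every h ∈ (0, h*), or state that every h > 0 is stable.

With y'=λy (z=hλ):
  y_{n+1} = y_n + z·[11/13·y_n + 2/13·y_{n+1}] ⇒ (1 − 2/13z)y_{n+1} = (1 + 11/13z)y_n
  so R(z) = (1 + 11/13z)/(1 − 2/13z).

Find x<0 with |R(x)|<1.
x=-0.45: |R|=0.5791
R=−1: 1+11/13x = −1+2/13x ⇒ -9/13x=2 ⇒ x=2/(-9/13)=-2.8889
Confirm numerically:
  x=-2.163: |R|=0.62294 <1
  x=-1.289: |R|=0.07568 <1
  x=-1.210: |R|=0.02010 <1
  x=-3.405: |R|=1.23448 >1
  x=-3.370: |R|=1.21935 >1
  x=-2.999: |R|=1.05216 >1
So |R|<1 on (-2.8889, 0).

(-2.8889,0); λ=-5 ⇒ h* = (26/9)/5 = 0.5778.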